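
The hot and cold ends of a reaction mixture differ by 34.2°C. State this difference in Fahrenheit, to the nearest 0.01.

61.56°F

An interval of 1°C corresponds to 1.8°F.
34.2 × 1.8 = 61.56.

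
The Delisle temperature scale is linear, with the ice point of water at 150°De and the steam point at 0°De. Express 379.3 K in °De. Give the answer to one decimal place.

First in Celsius: 379.3 - 273.15 = 106.1500°C.
Linearly onto the Delisle scale: 150 + (106.1500 / 100) × (0 - 150) = -9.2°De.

-9.2°De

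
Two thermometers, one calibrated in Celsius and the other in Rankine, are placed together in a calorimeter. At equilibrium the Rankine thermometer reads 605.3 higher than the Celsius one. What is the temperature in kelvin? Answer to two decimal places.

415.19 K

Let x be the Celsius reading; then the Rankine reading is 1.8·x + 491.67.
(1.8·x + 491.67) - x = 605.3  ⇒  (0.8)·x = 113.63  ⇒  x = 142.0375°C.
In kelvin: 142.0375 + 273.15 = 415.19 K.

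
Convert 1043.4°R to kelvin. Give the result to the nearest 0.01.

In Celsius: (1043.4 - 491.67) × 5/9 = 306.5167°C.
In kelvin: 306.5167 + 273.15 = 579.67 K.

579.67 K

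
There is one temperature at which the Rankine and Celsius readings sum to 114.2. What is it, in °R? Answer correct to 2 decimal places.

249.01°R

Let R be the Rankine reading. The Celsius reading is C = 5/9·R - 273.15.
Require R + C = 114.2: (14/9)·R - 273.15 = 114.2.
R = (114.2 + 273.15) / (14/9) = 249.01.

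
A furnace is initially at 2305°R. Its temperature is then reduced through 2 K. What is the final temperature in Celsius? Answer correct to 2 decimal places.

1005.41°C

Initial temperature in Celsius: (2305 - 491.67) × 5/9 = 1007.4056°C.
The 2 K change is an interval; Kelvin and Celsius degrees are the same size, so ΔC = -2°C.
Final Celsius temperature: 1007.4056 - 2.0000 = 1005.4056°C.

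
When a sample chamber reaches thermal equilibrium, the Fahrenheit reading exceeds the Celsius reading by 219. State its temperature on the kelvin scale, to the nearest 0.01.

506.90 K

Let x be the Celsius reading; then the Fahrenheit reading is 1.8·x + 32.
(1.8·x + 32) - x = 219  ⇒  (0.8)·x = 187  ⇒  x = 233.7500°C.
In kelvin: 233.7500 + 273.15 = 506.90 K.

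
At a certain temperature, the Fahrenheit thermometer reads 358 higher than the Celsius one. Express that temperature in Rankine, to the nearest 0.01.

Let x be the Celsius reading; then the Fahrenheit reading is 1.8·x + 32.
(1.8·x + 32) - x = 358  ⇒  (0.8)·x = 326  ⇒  x = 407.5000°C.
In Rankine: 407.5000 × 1.8 + 491.67 = 1225.17°R.

1225.17°R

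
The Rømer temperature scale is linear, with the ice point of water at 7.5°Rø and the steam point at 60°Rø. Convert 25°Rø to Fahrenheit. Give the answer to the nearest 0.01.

92.00°F

Linear interpolation between the fixed points: C = (25 - 7.5) × 100 / (60 - 7.5) = 33.3333°C.
Then 33.3333 × 1.8 + 32 = 92.00°F.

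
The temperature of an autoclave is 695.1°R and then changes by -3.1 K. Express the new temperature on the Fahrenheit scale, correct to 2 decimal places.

229.85°F

Initial temperature in Celsius: (695.1 - 491.67) × 5/9 = 113.0167°C.
The 3.1 K change is an interval; Kelvin and Celsius degrees are the same size, so ΔC = -3.1°C.
Final Celsius temperature: 113.0167 - 3.1000 = 109.9167°C.
In Fahrenheit: 109.9167 × 1.8 + 32 = 229.85°F.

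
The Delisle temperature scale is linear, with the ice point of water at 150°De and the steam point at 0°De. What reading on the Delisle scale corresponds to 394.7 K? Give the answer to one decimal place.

First in Celsius: 394.7 - 273.15 = 121.5500°C.
Linearly onto the Delisle scale: 150 + (121.5500 / 100) × (0 - 150) = -32.3°De.

-32.3°De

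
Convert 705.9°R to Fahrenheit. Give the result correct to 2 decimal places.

246.23°F

In Celsius: (705.9 - 491.67) × 5/9 = 119.0167°C.
In Fahrenheit: 119.0167 × 1.8 + 32 = 246.23°F.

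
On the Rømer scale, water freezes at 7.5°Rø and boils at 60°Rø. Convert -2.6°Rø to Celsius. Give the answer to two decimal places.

Linear interpolation between the fixed points: C = (-2.6 - 7.5) × 100 / (60 - 7.5) = -19.2381°C.

-19.24°C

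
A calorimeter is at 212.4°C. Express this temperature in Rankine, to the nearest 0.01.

873.99°R

In Rankine: 212.4000 × 1.8 + 491.67 = 873.99°R.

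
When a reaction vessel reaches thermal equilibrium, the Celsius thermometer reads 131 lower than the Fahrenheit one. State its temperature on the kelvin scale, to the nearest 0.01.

Let x be the Fahrenheit reading; then the Celsius reading is 5/9·x - 17.7778.
(5/9·x - 17.7778) - x = -131  ⇒  (-4/9)·x = -113.222  ⇒  x = 254.7500°F.
In Celsius: (254.75 - 32) × 5/9 = 123.7500°C.
In kelvin: 123.7500 + 273.15 = 396.90 K.

396.90 K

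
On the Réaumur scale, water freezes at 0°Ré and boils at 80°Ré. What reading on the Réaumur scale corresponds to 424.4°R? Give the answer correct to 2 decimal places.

-29.90°Ré

First in Celsius: (424.4 - 491.67) × 5/9 = -37.3722°C.
Linearly onto the Réaumur scale: 0 + (-37.3722 / 100) × (80 - 0) = -29.90°Ré.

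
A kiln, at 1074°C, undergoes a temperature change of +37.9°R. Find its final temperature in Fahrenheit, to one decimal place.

The 37.9°R change is an interval, so only the factor 5/9 applies: +37.9 × 5/9 = +21.0556°C.
Final Celsius temperature: 1074.0000 + 21.0556 = 1095.0556°C.
In Fahrenheit: 1095.0556 × 1.8 + 32 = 2003.1°F.

2003.1°F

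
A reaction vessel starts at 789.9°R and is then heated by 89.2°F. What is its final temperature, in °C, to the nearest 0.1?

215.2°C

Initial temperature in Celsius: (789.9 - 491.67) × 5/9 = 165.6833°C.
The 89.2°F change is an interval, so only the factor 5/9 applies: +89.2 × 5/9 = +49.5556°C.
Final Celsius temperature: 165.6833 + 49.5556 = 215.2389°C.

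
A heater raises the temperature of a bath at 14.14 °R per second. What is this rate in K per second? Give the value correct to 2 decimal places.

7.86 K/second

The quantity depends on a temperature interval, so only the ratio of degree sizes applies; the offset between the scales is irrelevant.
A change of 1°R is a change of 5/9 K, so 14.14 × 5/9 = 7.86.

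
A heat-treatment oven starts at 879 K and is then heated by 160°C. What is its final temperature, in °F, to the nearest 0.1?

Initial temperature in Celsius: 879 - 273.15 = 605.8500°C.
Final Celsius temperature: 605.8500 + 160.0000 = 765.8500°C.
In Fahrenheit: 765.8500 × 1.8 + 32 = 1410.5°F.

1410.5°F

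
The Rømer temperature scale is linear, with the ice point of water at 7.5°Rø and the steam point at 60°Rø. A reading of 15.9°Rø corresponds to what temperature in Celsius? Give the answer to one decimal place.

16.0°C

Linear interpolation between the fixed points: C = (15.9 - 7.5) × 100 / (60 - 7.5) = 16.0000°C.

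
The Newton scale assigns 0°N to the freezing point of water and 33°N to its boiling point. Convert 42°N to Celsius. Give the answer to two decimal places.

127.27°C

Linear interpolation between the fixed points: C = (42 - 0) × 100 / (33 - 0) = 127.2727°C.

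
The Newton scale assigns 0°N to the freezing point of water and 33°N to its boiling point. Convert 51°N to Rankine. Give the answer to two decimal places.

Linear interpolation between the fixed points: C = (51 - 0) × 100 / (33 - 0) = 154.5455°C.
Then 154.5455 × 1.8 + 491.67 = 769.85°R.

769.85°R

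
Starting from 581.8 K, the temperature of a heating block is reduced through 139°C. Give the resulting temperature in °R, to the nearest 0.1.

797.0°R

Initial temperature in Celsius: 581.8 - 273.15 = 308.6500°C.
Final Celsius temperature: 308.6500 - 139.0000 = 169.6500°C.
In Rankine: 169.6500 × 1.8 + 491.67 = 797.0°R.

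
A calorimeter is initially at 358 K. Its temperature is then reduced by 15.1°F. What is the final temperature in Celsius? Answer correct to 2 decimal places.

Initial temperature in Celsius: 358 - 273.15 = 84.8500°C.
The 15.1°F change is an interval, so only the factor 5/9 applies: -15.1 × 5/9 = -8.3889°C.
Final Celsius temperature: 84.8500 - 8.3889 = 76.4611°C.

76.46°C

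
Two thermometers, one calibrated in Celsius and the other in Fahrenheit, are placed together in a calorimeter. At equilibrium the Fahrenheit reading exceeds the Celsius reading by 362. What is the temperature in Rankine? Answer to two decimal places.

Let x be the Celsius reading; then the Fahrenheit reading is 1.8·x + 32.
(1.8·x + 32) - x = 362  ⇒  (0.8)·x = 330  ⇒  x = 412.5000°C.
In Rankine: 412.5000 × 1.8 + 491.67 = 1234.17°R.

1234.17°R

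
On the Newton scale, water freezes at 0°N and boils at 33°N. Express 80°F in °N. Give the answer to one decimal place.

First in Celsius: (80 - 32) × 5/9 = 26.6667°C.
Linearly onto the Newton scale: 0 + (26.6667 / 100) × (33 - 0) = 8.8°N.

8.8°N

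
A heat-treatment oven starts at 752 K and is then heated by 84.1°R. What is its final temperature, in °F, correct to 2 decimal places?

Initial temperature in Celsius: 752 - 273.15 = 478.8500°C.
The 84.1°R change is an interval, so only the factor 5/9 applies: +84.1 × 5/9 = +46.7222°C.
Final Celsius temperature: 478.8500 + 46.7222 = 525.5722°C.
In Fahrenheit: 525.5722 × 1.8 + 32 = 978.03°F.

978.03°F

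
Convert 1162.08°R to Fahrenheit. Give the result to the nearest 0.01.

702.41°F

In Celsius: (1162.08 - 491.67) × 5/9 = 372.4500°C.
In Fahrenheit: 372.4500 × 1.8 + 32 = 702.41°F.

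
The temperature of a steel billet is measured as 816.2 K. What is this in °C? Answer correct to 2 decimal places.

543.05°C

In Celsius: 816.2 - 273.15 = 543.0500°C.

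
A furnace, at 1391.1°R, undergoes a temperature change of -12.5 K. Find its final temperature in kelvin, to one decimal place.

Initial temperature in Celsius: (1391.1 - 491.67) × 5/9 = 499.6833°C.
The 12.5 K change is an interval; Kelvin and Celsius degrees are the same size, so ΔC = -12.5°C.
Final Celsius temperature: 499.6833 - 12.5000 = 487.1833°C.
In kelvin: 487.1833 + 273.15 = 760.3 K.

760.3 K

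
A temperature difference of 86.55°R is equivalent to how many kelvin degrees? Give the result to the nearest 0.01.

An interval of 1°R corresponds to 5/9 K.
86.55 × 5/9 = 48.08.

48.08 K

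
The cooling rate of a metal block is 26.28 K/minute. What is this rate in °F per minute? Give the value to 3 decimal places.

47.304 °F/minute

The quantity depends on a temperature interval, so only the ratio of degree sizes applies; the offset between the scales is irrelevant.
A change of 1 K is a change of 1.8°F, so 26.28 × 1.8 = 47.304.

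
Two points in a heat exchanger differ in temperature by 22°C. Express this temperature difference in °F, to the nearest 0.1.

39.6°F

An interval of 1°C corresponds to 1.8°F.
22 × 1.8 = 39.6.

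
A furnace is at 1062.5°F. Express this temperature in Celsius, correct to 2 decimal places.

572.50°C

In Celsius: (1062.5 - 32) × 5/9 = 572.5000°C.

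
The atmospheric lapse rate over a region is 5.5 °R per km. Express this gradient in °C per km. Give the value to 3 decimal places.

The quantity depends on a temperature interval, so only the ratio of degree sizes applies; the offset between the scales is irrelevant.
A change of 1°R is a change of 5/9°C, so 5.5 × 5/9 = 3.056.

3.056 °C/km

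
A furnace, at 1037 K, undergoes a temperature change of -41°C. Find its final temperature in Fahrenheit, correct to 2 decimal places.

1333.13°F

Initial temperature in Celsius: 1037 - 273.15 = 763.8500°C.
Final Celsius temperature: 763.8500 - 41.0000 = 722.8500°C.
In Fahrenheit: 722.8500 × 1.8 + 32 = 1333.13°F.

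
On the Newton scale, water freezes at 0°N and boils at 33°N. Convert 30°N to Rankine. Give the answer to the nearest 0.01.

Linear interpolation between the fixed points: C = (30 - 0) × 100 / (33 - 0) = 90.9091°C.
Then 90.9091 × 1.8 + 491.67 = 655.31°R.

655.31°R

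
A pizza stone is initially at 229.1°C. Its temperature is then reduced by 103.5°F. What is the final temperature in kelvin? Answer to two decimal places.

The 103.5°F change is an interval, so only the factor 5/9 applies: -103.5 × 5/9 = -57.5000°C.
Final Celsius temperature: 229.1000 - 57.5000 = 171.6000°C.
In kelvin: 171.6000 + 273.15 = 444.75 K.

444.75 K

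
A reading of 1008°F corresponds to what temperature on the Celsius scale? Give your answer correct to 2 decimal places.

542.22°C

In Celsius: (1008 - 32) × 5/9 = 542.2222°C.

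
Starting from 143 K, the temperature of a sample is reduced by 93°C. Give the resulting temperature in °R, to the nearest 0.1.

Initial temperature in Celsius: 143 - 273.15 = -130.1500°C.
Final Celsius temperature: -130.1500 - 93.0000 = -223.1500°C.
In Rankine: -223.1500 × 1.8 + 491.67 = 90.0°R.

90.0°R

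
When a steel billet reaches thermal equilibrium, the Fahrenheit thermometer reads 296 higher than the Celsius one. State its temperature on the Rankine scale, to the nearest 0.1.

1085.7°R

Let x be the Celsius reading; then the Fahrenheit reading is 1.8·x + 32.
(1.8·x + 32) - x = 296  ⇒  (0.8)·x = 264  ⇒  x = 330.0000°C.
In Rankine: 330.0000 × 1.8 + 491.67 = 1085.7°R.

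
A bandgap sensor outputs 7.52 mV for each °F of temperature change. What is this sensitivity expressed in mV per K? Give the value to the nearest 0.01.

13.54 mV per K

Since only a temperature interval is involved, the additive offset between the scales drops out.
A change of 1 K is a change of 1.8°F, so per K the value is 7.52 × 1.8 = 13.54.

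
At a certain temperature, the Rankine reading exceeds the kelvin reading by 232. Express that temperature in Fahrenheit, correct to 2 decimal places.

62.33°F

Let x be the kelvin reading; then the Rankine reading is 1.8·x.
(1.8·x) - x = 232  ⇒  (0.8)·x = 232  ⇒  x = 290.0000 K.
In Celsius: 290 - 273.15 = 16.8500°C.
In Fahrenheit: 16.8500 × 1.8 + 32 = 62.33°F.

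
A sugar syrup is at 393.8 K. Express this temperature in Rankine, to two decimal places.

In Celsius: 393.8 - 273.15 = 120.6500°C.
In Rankine: 120.6500 × 1.8 + 491.67 = 708.84°R.

708.84°R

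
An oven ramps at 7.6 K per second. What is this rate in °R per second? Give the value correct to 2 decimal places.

13.68 °R/second

The quantity depends on a temperature interval, so only the ratio of degree sizes applies; the offset between the scales is irrelevant.
A change of 1 K is a change of 1.8°R, so 7.6 × 1.8 = 13.68.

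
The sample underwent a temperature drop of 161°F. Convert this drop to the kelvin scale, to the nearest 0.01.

89.44 K

For a temperature interval the offset drops out; only the factor 5/9 applies.
161 × 5/9 = 89.44.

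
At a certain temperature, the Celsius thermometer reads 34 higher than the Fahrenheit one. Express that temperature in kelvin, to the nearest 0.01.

Let x be the Fahrenheit reading; then the Celsius reading is 5/9·x - 17.7778.
(5/9·x - 17.7778) - x = 34  ⇒  (-4/9)·x = 51.7778  ⇒  x = -116.5000°F.
In Celsius: (-116.5 - 32) × 5/9 = -82.5000°C.
In kelvin: -82.5000 + 273.15 = 190.65 K.

190.65 K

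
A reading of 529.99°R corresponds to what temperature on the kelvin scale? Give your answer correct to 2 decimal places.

In Celsius: (529.99 - 491.67) × 5/9 = 21.2889°C.
In kelvin: 21.2889 + 273.15 = 294.44 K.

294.44 K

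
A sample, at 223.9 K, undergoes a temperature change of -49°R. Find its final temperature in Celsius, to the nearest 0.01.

Initial temperature in Celsius: 223.9 - 273.15 = -49.2500°C.
The 49°R change is an interval, so only the factor 5/9 applies: -49 × 5/9 = -27.2222°C.
Final Celsius temperature: -49.2500 - 27.2222 = -76.4722°C.

-76.47°C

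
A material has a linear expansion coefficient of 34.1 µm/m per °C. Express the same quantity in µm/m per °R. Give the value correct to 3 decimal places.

18.944 µm/m per °R

The quantity depends on a temperature interval, so only the ratio of degree sizes applies; the offset between the scales is irrelevant.
A change of 1°R is a change of 5/9°C, so per °R the value is 34.1 × 5/9 = 18.944.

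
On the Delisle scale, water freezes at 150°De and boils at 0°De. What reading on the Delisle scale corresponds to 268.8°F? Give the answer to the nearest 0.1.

First in Celsius: (268.8 - 32) × 5/9 = 131.5556°C.
Linearly onto the Delisle scale: 150 + (131.5556 / 100) × (0 - 150) = -47.3°De.

-47.3°De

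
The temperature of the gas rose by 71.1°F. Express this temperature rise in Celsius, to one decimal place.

39.5°C

For a temperature interval the offset drops out; only the factor 5/9 applies.
71.1 × 5/9 = 39.5.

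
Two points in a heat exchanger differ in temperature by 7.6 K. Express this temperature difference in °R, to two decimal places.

13.68°R

An interval of 1 K corresponds to 1.8°R.
7.6 × 1.8 = 13.68.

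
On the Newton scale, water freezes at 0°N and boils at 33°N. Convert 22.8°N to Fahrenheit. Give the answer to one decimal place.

156.4°F

Linear interpolation between the fixed points: C = (22.8 - 0) × 100 / (33 - 0) = 69.0909°C.
Then 69.0909 × 1.8 + 32 = 156.4°F.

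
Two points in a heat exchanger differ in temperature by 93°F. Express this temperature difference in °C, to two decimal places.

An interval of 1°F corresponds to 5/9°C.
93 × 5/9 = 51.67.

51.67°C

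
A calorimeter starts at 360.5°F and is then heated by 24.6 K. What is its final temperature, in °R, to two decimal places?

Initial temperature in Celsius: (360.5 - 32) × 5/9 = 182.5000°C.
The 24.6 K change is an interval; Kelvin and Celsius degrees are the same size, so ΔC = +24.6°C.
Final Celsius temperature: 182.5000 + 24.6000 = 207.1000°C.
In Rankine: 207.1000 × 1.8 + 491.67 = 864.45°R.

864.45°R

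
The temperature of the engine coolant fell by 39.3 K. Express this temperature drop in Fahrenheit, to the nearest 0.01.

70.74°F

Only the scale ratio 1.8 matters for a change in temperature.
39.3 × 1.8 = 70.74.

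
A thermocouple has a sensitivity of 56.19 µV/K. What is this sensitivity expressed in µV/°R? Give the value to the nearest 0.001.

31.217 µV/°R

The quantity depends on a temperature interval, so only the ratio of degree sizes applies; the offset between the scales is irrelevant.
A change of 1°R is a change of 5/9 K, so per °R the value is 56.19 × 5/9 = 31.217.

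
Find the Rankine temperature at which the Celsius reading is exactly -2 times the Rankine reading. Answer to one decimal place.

106.9°R

Let R be the Rankine reading. The Celsius reading is C = 5/9·R - 273.15.
Require C = -2·R: 5/9·R - 273.15 = -2·R.
(23/9)·R = 273.15  ⇒  R = 106.9.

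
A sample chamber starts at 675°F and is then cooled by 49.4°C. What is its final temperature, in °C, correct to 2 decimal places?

307.82°C

Initial temperature in Celsius: (675 - 32) × 5/9 = 357.2222°C.
Final Celsius temperature: 357.2222 - 49.4000 = 307.8222°C.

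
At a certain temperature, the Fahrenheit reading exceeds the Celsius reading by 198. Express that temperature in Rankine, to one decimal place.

865.2°R

Let x be the Fahrenheit reading; then the Celsius reading is 5/9·x - 17.7778.
(5/9·x - 17.7778) - x = -198  ⇒  (-4/9)·x = -180.222  ⇒  x = 405.5000°F.
In Celsius: (405.5 - 32) × 5/9 = 207.5000°C.
In Rankine: 207.5000 × 1.8 + 491.67 = 865.2°R.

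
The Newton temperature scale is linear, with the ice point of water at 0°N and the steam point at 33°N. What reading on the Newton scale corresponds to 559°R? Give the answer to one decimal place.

First in Celsius: (559 - 491.67) × 5/9 = 37.4056°C.
Linearly onto the Newton scale: 0 + (37.4056 / 100) × (33 - 0) = 12.3°N.

12.3°N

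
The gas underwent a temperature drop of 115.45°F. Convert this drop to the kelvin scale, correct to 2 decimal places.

64.14 K

An interval of 1°F corresponds to 5/9 K.
115.45 × 5/9 = 64.14.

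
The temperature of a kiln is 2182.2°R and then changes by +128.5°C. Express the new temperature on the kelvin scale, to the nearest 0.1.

1340.8 K

Initial temperature in Celsius: (2182.2 - 491.67) × 5/9 = 939.1833°C.
Final Celsius temperature: 939.1833 + 128.5000 = 1067.6833°C.
In kelvin: 1067.6833 + 273.15 = 1340.8 K.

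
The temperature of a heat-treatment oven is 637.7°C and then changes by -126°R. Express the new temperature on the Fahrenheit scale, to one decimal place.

1053.9°F

The 126°R change is an interval, so only the factor 5/9 applies: -126 × 5/9 = -70.0000°C.
Final Celsius temperature: 637.7000 - 70.0000 = 567.7000°C.
In Fahrenheit: 567.7000 × 1.8 + 32 = 1053.9°F.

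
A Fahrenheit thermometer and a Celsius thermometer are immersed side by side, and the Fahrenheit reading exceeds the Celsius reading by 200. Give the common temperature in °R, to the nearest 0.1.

Let x be the Fahrenheit reading; then the Celsius reading is 5/9·x - 17.7778.
(5/9·x - 17.7778) - x = -200  ⇒  (-4/9)·x = -182.222  ⇒  x = 410.0000°F.
In Celsius: (410 - 32) × 5/9 = 210.0000°C.
In Rankine: 210.0000 × 1.8 + 491.67 = 869.7°R.

869.7°R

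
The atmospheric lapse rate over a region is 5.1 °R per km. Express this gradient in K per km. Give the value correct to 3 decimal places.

The quantity depends on a temperature interval, so only the ratio of degree sizes applies; the offset between the scales is irrelevant.
A change of 1°R is a change of 5/9 K, so 5.1 × 5/9 = 2.833.

2.833 K/km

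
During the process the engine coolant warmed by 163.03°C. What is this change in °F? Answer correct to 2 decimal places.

293.45°F

Only the scale ratio 1.8 matters for a change in temperature.
163.03 × 1.8 = 293.45.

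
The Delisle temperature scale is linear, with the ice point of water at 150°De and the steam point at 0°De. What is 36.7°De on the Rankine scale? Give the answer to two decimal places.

627.63°R

Linear interpolation between the fixed points: C = (36.7 - 150) × 100 / (0 - 150) = 75.5333°C.
Then 75.5333 × 1.8 + 491.67 = 627.63°R.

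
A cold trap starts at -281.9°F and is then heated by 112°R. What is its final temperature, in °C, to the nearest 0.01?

-112.17°C

Initial temperature in Celsius: (-281.9 - 32) × 5/9 = -174.3889°C.
The 112°R change is an interval, so only the factor 5/9 applies: +112 × 5/9 = +62.2222°C.
Final Celsius temperature: -174.3889 + 62.2222 = -112.1667°C.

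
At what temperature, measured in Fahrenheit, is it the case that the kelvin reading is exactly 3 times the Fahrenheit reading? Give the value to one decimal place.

104.5°F

Let F be the Fahrenheit reading. The kelvin reading is K = 5/9·F + 255.372.
Require K = 3·F: 5/9·F + 255.372 = 3·F.
(-22/9)·F = -255.372  ⇒  F = 104.5.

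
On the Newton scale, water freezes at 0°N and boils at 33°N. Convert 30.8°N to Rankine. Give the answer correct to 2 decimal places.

659.67°R

Linear interpolation between the fixed points: C = (30.8 - 0) × 100 / (33 - 0) = 93.3333°C.
Then 93.3333 × 1.8 + 491.67 = 659.67°R.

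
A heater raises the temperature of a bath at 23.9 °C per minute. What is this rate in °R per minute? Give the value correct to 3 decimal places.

Since only a temperature interval is involved, the additive offset between the scales drops out.
A change of 1°C is a change of 1.8°R, so 23.9 × 1.8 = 43.020.

43.020 °R/minute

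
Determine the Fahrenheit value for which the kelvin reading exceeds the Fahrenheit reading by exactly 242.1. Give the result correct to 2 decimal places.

29.86°F

Let F be the Fahrenheit reading. The kelvin reading is K = 5/9·F + 255.372.
Require K - F = 242.1: (-4/9)·F + 255.372 = 242.1.
F = (242.1 - 255.372) / (-4/9) = 29.86.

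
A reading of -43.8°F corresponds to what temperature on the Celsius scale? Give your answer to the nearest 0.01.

-42.11°C

In Celsius: (-43.8 - 32) × 5/9 = -42.1111°C.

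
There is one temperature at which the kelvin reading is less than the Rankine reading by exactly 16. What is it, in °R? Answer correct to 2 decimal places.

36.00°R

Let R be the Rankine reading. The kelvin reading is K = 5/9·R.
Require K - R = -16: (-4/9)·R = -16.
R = (-16) / (-4/9) = 36.00.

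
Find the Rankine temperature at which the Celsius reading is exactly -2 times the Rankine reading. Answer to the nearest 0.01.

Let R be the Rankine reading. The Celsius reading is C = 5/9·R - 273.15.
Require C = -2·R: 5/9·R - 273.15 = -2·R.
(23/9)·R = 273.15  ⇒  R = 106.88.

106.88°R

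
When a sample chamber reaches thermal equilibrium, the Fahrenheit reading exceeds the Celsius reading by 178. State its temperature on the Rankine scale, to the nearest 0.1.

Let x be the Celsius reading; then the Fahrenheit reading is 1.8·x + 32.
(1.8·x + 32) - x = 178  ⇒  (0.8)·x = 146  ⇒  x = 182.5000°C.
In Rankine: 182.5000 × 1.8 + 491.67 = 820.2°R.

820.2°R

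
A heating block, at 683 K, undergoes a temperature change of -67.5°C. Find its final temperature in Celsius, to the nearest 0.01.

Initial temperature in Celsius: 683 - 273.15 = 409.8500°C.
Final Celsius temperature: 409.8500 - 67.5000 = 342.3500°C.

342.35°C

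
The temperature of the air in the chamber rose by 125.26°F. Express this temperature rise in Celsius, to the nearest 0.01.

Only the scale ratio 5/9 matters for a change in temperature.
125.26 × 5/9 = 69.59.

69.59°C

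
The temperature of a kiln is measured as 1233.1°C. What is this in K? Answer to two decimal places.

In kelvin: 1233.1000 + 273.15 = 1506.25 K.

1506.25 K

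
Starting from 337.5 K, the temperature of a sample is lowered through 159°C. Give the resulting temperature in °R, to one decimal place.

Initial temperature in Celsius: 337.5 - 273.15 = 64.3500°C.
Final Celsius temperature: 64.3500 - 159.0000 = -94.6500°C.
In Rankine: -94.6500 × 1.8 + 491.67 = 321.3°R.

321.3°R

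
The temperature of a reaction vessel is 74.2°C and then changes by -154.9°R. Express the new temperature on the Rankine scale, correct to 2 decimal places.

The 154.9°R change is an interval, so only the factor 5/9 applies: -154.9 × 5/9 = -86.0556°C.
Final Celsius temperature: 74.2000 - 86.0556 = -11.8556°C.
In Rankine: -11.8556 × 1.8 + 491.67 = 470.33°R.

470.33°R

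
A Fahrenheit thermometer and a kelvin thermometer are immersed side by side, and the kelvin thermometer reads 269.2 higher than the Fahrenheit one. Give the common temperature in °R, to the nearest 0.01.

428.56°R

Let x be the Fahrenheit reading; then the kelvin reading is 5/9·x + 255.372.
(5/9·x + 255.372) - x = 269.2  ⇒  (-4/9)·x = 13.8278  ⇒  x = -31.1125°F.
In Celsius: (-31.1125 - 32) × 5/9 = -35.0625°C.
In Rankine: -35.0625 × 1.8 + 491.67 = 428.56°R.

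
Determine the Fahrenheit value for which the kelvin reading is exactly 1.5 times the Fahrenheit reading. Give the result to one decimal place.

270.4°F

Let F be the Fahrenheit reading. The kelvin reading is K = 5/9·F + 255.372.
Require K = 1.5·F: 5/9·F + 255.372 = 1.5·F.
(-17/18)·F = -255.372  ⇒  F = 270.4.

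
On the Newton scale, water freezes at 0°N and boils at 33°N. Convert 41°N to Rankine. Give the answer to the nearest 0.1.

715.3°R

Linear interpolation between the fixed points: C = (41 - 0) × 100 / (33 - 0) = 124.2424°C.
Then 124.2424 × 1.8 + 491.67 = 715.3°R.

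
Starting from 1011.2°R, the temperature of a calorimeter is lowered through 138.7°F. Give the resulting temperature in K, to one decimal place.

Initial temperature in Celsius: (1011.2 - 491.67) × 5/9 = 288.6278°C.
The 138.7°F change is an interval, so only the factor 5/9 applies: -138.7 × 5/9 = -77.0556°C.
Final Celsius temperature: 288.6278 - 77.0556 = 211.5722°C.
In kelvin: 211.5722 + 273.15 = 484.7 K.

484.7 K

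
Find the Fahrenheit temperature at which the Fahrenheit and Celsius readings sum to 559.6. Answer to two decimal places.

Let F be the Fahrenheit reading. The Celsius reading is C = 5/9·F - 17.7778.
Require F + C = 559.6: (14/9)·F - 17.7778 = 559.6.
F = (559.6 + 17.7778) / (14/9) = 371.17.

371.17°F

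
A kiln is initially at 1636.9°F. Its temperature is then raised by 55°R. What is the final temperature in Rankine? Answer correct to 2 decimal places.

Initial temperature in Celsius: (1636.9 - 32) × 5/9 = 891.6111°C.
The 55°R change is an interval, so only the factor 5/9 applies: +55 × 5/9 = +30.5556°C.
Final Celsius temperature: 891.6111 + 30.5556 = 922.1667°C.
In Rankine: 922.1667 × 1.8 + 491.67 = 2151.57°R.

2151.57°R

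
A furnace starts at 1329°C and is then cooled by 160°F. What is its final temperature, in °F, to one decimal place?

The 160°F change is an interval, so only the factor 5/9 applies: -160 × 5/9 = -88.8889°C.
Final Celsius temperature: 1329.0000 - 88.8889 = 1240.1111°C.
In Fahrenheit: 1240.1111 × 1.8 + 32 = 2264.2°F.

2264.2°F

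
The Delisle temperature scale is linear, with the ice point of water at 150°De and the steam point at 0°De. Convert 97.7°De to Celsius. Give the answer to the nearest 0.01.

Linear interpolation between the fixed points: C = (97.7 - 150) × 100 / (0 - 150) = 34.8667°C.

34.87°C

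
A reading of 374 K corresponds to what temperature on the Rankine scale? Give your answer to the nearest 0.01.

673.20°R

In Celsius: 374 - 273.15 = 100.8500°C.
In Rankine: 100.8500 × 1.8 + 491.67 = 673.20°R.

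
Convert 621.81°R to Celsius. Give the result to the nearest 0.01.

72.30°C

In Celsius: (621.81 - 491.67) × 5/9 = 72.3000°C.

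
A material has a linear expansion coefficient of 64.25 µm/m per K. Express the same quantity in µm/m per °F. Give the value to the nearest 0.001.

35.694 µm/m per °F

Since only a temperature interval is involved, the additive offset between the scales drops out.
A change of 1°F is a change of 5/9 K, so per °F the value is 64.25 × 5/9 = 35.694.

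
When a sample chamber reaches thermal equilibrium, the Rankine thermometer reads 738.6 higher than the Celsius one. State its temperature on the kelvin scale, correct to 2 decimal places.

581.81 K

Let x be the Celsius reading; then the Rankine reading is 1.8·x + 491.67.
(1.8·x + 491.67) - x = 738.6  ⇒  (0.8)·x = 246.93  ⇒  x = 308.6625°C.
In kelvin: 308.6625 + 273.15 = 581.81 K.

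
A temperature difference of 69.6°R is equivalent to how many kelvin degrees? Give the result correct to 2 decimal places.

38.67 K

Only the scale ratio 5/9 matters for a change in temperature.
69.6 × 5/9 = 38.67.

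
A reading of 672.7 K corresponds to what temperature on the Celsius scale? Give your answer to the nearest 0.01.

In Celsius: 672.7 - 273.15 = 399.5500°C.

399.55°C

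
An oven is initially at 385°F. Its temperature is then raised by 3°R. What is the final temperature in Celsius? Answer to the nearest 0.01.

197.78°C

Initial temperature in Celsius: (385 - 32) × 5/9 = 196.1111°C.
The 3°R change is an interval, so only the factor 5/9 applies: +3 × 5/9 = +1.6667°C.
Final Celsius temperature: 196.1111 + 1.6667 = 197.7778°C.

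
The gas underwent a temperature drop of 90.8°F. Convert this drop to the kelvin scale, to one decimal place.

For a temperature interval the offset drops out; only the factor 5/9 applies.
90.8 × 5/9 = 50.4.

50.4 K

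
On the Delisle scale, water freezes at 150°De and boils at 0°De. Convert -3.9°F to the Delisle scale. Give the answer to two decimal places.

179.92°De

First in Celsius: (-3.9 - 32) × 5/9 = -19.9444°C.
Linearly onto the Delisle scale: 150 + (-19.9444 / 100) × (0 - 150) = 179.92°De.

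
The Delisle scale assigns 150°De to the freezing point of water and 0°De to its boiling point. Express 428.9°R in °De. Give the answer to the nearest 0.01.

First in Celsius: (428.9 - 491.67) × 5/9 = -34.8722°C.
Linearly onto the Delisle scale: 150 + (-34.8722 / 100) × (0 - 150) = 202.31°De.

202.31°De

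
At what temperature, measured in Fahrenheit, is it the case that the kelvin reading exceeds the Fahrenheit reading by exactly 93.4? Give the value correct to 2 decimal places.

364.44°F

Let F be the Fahrenheit reading. The kelvin reading is K = 5/9·F + 255.372.
Require K - F = 93.4: (-4/9)·F + 255.372 = 93.4.
F = (93.4 - 255.372) / (-4/9) = 364.44.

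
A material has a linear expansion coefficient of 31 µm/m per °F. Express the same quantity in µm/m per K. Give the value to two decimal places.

55.80 µm/m per K

Since only a temperature interval is involved, the additive offset between the scales drops out.
A change of 1 K is a change of 1.8°F, so per K the value is 31 × 1.8 = 55.80.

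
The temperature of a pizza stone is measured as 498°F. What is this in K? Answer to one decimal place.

532.0 K

In Celsius: (498 - 32) × 5/9 = 258.8889°C.
In kelvin: 258.8889 + 273.15 = 532.0 K.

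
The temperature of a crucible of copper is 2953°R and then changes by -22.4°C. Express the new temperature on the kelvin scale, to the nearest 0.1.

1618.2 K

Initial temperature in Celsius: (2953 - 491.67) × 5/9 = 1367.4056°C.
Final Celsius temperature: 1367.4056 - 22.4000 = 1345.0056°C.
In kelvin: 1345.0056 + 273.15 = 1618.2 K.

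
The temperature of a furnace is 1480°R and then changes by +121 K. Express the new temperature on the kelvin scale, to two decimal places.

943.22 K

Initial temperature in Celsius: (1480 - 491.67) × 5/9 = 549.0722°C.
The 121 K change is an interval; Kelvin and Celsius degrees are the same size, so ΔC = +121°C.
Final Celsius temperature: 549.0722 + 121.0000 = 670.0722°C.
In kelvin: 670.0722 + 273.15 = 943.22 K.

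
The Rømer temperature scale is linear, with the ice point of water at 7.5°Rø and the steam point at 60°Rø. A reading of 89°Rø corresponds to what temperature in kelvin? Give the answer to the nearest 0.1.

428.4 K

Linear interpolation between the fixed points: C = (89 - 7.5) × 100 / (60 - 7.5) = 155.2381°C.
Then 155.2381 + 273.15 = 428.4 K.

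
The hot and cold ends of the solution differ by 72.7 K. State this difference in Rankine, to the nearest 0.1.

Only the scale ratio 1.8 matters for a change in temperature.
72.7 × 1.8 = 130.9.

130.9°R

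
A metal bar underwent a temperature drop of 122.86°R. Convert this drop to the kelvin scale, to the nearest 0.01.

68.26 K

Only the scale ratio 5/9 matters for a change in temperature.
122.86 × 5/9 = 68.26.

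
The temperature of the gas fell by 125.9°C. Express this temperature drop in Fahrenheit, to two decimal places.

226.62°F

Only the scale ratio 1.8 matters for a change in temperature.
125.9 × 1.8 = 226.62.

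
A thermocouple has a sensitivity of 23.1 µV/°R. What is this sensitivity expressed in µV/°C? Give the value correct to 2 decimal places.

41.58 µV/°C

The quantity depends on a temperature interval, so only the ratio of degree sizes applies; the offset between the scales is irrelevant.
A change of 1°C is a change of 1.8°R, so per °C the value is 23.1 × 1.8 = 41.58.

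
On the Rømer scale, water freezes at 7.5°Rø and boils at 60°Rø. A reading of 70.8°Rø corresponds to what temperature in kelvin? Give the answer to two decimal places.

Linear interpolation between the fixed points: C = (70.8 - 7.5) × 100 / (60 - 7.5) = 120.5714°C.
Then 120.5714 + 273.15 = 393.72 K.

393.72 K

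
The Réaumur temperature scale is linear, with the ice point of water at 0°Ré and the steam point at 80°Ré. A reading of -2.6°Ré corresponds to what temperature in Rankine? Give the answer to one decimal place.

Linear interpolation between the fixed points: C = (-2.6 - 0) × 100 / (80 - 0) = -3.2500°C.
Then -3.2500 × 1.8 + 491.67 = 485.8°R.

485.8°R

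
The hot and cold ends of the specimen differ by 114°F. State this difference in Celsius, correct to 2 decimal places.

63.33°C

An interval of 1°F corresponds to 5/9°C.
114 × 5/9 = 63.33.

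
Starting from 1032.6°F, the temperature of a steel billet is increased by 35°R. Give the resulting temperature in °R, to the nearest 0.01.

1527.27°R

Initial temperature in Celsius: (1032.6 - 32) × 5/9 = 555.8889°C.
The 35°R change is an interval, so only the factor 5/9 applies: +35 × 5/9 = +19.4444°C.
Final Celsius temperature: 555.8889 + 19.4444 = 575.3333°C.
In Rankine: 575.3333 × 1.8 + 491.67 = 1527.27°R.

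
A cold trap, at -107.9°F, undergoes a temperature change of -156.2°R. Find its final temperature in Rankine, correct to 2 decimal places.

Initial temperature in Celsius: (-107.9 - 32) × 5/9 = -77.7222°C.
The 156.2°R change is an interval, so only the factor 5/9 applies: -156.2 × 5/9 = -86.7778°C.
Final Celsius temperature: -77.7222 - 86.7778 = -164.5000°C.
In Rankine: -164.5000 × 1.8 + 491.67 = 195.57°R.

195.57°R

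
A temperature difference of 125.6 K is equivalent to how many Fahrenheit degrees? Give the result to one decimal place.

Only the scale ratio 1.8 matters for a change in temperature.
125.6 × 1.8 = 226.1.

226.1°F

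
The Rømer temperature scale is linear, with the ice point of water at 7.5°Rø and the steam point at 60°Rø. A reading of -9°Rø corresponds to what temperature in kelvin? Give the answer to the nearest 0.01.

Linear interpolation between the fixed points: C = (-9 - 7.5) × 100 / (60 - 7.5) = -31.4286°C.
Then -31.4286 + 273.15 = 241.72 K.

241.72 K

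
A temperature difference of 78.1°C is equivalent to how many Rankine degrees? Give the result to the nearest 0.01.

140.58°R

For a temperature interval the offset drops out; only the factor 1.8 applies.
78.1 × 1.8 = 140.58.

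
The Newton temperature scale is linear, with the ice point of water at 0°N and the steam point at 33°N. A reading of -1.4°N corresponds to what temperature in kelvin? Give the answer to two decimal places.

268.91 K

Linear interpolation between the fixed points: C = (-1.4 - 0) × 100 / (33 - 0) = -4.2424°C.
Then -4.2424 + 273.15 = 268.91 K.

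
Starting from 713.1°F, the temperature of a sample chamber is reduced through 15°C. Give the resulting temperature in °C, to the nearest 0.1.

363.4°C

Initial temperature in Celsius: (713.1 - 32) × 5/9 = 378.3889°C.
Final Celsius temperature: 378.3889 - 15.0000 = 363.3889°C.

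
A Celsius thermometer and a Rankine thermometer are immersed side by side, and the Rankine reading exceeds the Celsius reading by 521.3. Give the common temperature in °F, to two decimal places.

Let x be the Celsius reading; then the Rankine reading is 1.8·x + 491.67.
(1.8·x + 491.67) - x = 521.3  ⇒  (0.8)·x = 29.63  ⇒  x = 37.0375°C.
In Fahrenheit: 37.0375 × 1.8 + 32 = 98.67°F.

98.67°F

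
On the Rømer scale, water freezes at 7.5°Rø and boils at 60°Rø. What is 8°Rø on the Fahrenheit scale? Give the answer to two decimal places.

Linear interpolation between the fixed points: C = (8 - 7.5) × 100 / (60 - 7.5) = 0.9524°C.
Then 0.9524 × 1.8 + 32 = 33.71°F.

33.71°F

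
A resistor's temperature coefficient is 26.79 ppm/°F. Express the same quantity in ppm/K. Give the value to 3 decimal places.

Since only a temperature interval is involved, the additive offset between the scales drops out.
A change of 1 K is a change of 1.8°F, so per K the value is 26.79 × 1.8 = 48.222.

48.222 ppm/K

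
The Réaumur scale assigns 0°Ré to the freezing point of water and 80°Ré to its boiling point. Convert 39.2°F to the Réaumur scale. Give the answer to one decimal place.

First in Celsius: (39.2 - 32) × 5/9 = 4.0000°C.
Linearly onto the Réaumur scale: 0 + (4.0000 / 100) × (80 - 0) = 3.2°Ré.

3.2°Ré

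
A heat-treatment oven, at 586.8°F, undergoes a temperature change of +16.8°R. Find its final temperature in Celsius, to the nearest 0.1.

317.6°C

Initial temperature in Celsius: (586.8 - 32) × 5/9 = 308.2222°C.
The 16.8°R change is an interval, so only the factor 5/9 applies: +16.8 × 5/9 = +9.3333°C.
Final Celsius temperature: 308.2222 + 9.3333 = 317.5556°C.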